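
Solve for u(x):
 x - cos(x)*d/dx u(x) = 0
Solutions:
 u(x) = C1 + Integral(x/cos(x), x)


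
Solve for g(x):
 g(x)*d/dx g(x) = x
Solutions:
 g(x) = -sqrt(C1 + x^2)
 g(x) = sqrt(C1 + x^2)


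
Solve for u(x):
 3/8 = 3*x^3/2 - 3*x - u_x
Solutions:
 u(x) = C1 + 3*x^4/8 - 3*x^2/2 - 3*x/8


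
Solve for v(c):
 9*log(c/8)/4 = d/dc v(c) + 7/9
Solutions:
 v(c) = C1 + 9*c*log(c)/4 - 27*c*log(2)/4 - 109*c/36


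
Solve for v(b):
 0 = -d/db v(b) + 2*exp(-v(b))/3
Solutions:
 v(b) = log(C1 + 2*b/3)


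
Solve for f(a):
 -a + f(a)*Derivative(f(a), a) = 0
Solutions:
 f(a) = -sqrt(C1 + a^2)
 f(a) = sqrt(C1 + a^2)


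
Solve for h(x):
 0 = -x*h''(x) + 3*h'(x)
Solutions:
 h(x) = C1 + C2*x^4


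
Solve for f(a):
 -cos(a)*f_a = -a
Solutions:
 f(a) = C1 + Integral(a/cos(a), a)


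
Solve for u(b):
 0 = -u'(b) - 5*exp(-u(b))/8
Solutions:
 u(b) = log(C1 - 5*b/8)


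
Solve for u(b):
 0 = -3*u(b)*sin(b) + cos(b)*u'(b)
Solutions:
 u(b) = C1/cos(b)^3


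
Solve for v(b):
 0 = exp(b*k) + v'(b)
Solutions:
 v(b) = C1 - exp(b*k)/k


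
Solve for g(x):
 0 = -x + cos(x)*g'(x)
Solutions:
 g(x) = C1 + Integral(x/cos(x), x)


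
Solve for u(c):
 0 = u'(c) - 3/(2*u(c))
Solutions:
 u(c) = -sqrt(C1 + 3*c)
 u(c) = sqrt(C1 + 3*c)


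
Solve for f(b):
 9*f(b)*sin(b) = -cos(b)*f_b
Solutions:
 f(b) = C1*cos(b)^9


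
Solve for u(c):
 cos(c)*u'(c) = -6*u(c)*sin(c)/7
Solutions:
 u(c) = C1*cos(c)^(6/7)


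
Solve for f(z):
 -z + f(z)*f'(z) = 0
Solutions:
 f(z) = -sqrt(C1 + z^2)
 f(z) = sqrt(C1 + z^2)


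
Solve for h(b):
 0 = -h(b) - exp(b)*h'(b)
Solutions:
 h(b) = C1*exp(exp(-b))


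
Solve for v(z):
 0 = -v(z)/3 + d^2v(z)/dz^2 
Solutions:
 v(z) = C1*exp(-sqrt(3)*z/3) + C2*exp(sqrt(3)*z/3)


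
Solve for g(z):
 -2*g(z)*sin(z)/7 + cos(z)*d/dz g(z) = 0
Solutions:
 g(z) = C1/cos(z)^(2/7)


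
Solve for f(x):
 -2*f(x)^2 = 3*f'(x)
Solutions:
 f(x) = 3/(C1 + 2*x)


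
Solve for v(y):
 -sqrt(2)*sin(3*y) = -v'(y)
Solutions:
 v(y) = C1 - sqrt(2)*cos(3*y)/3


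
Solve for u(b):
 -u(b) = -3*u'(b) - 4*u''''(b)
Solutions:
 u(b) = C1*exp(b*(-8/(1 + 3*sqrt(57))^(1/3) + (1 + 3*sqrt(57))^(1/3) + 4)/12)*sin(sqrt(3)*b*(8/(1 + 3*sqrt(57))^(1/3) + (1 + 3*sqrt(57))^(1/3))/12) + C2*exp(b*(-8/(1 + 3*sqrt(57))^(1/3) + (1 + 3*sqrt(57))^(1/3) + 4)/12)*cos(sqrt(3)*b*(8/(1 + 3*sqrt(57))^(1/3) + (1 + 3*sqrt(57))^(1/3))/12) + C3*exp(-b) + C4*exp(b*(-(1 + 3*sqrt(57))^(1/3) + 2 + 8/(1 + 3*sqrt(57))^(1/3))/6)


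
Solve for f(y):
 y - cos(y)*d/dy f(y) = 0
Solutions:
 f(y) = C1 + Integral(y/cos(y), y)


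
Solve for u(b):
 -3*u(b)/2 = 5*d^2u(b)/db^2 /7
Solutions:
 u(b) = C1*sin(sqrt(210)*b/10) + C2*cos(sqrt(210)*b/10)


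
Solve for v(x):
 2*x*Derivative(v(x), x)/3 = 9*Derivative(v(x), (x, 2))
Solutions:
 v(x) = C1 + C2*erfi(sqrt(3)*x/9)


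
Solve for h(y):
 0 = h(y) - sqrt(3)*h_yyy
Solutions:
 h(y) = C3*exp(3^(5/6)*y/3) + (C1*sin(3^(1/3)*y/2) + C2*cos(3^(1/3)*y/2))*exp(-3^(5/6)*y/6)


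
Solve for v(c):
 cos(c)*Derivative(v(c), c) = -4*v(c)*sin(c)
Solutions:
 v(c) = C1*cos(c)^4


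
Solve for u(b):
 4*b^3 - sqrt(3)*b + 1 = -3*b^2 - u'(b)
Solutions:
 u(b) = C1 - b^4 - b^3 + sqrt(3)*b^2/2 - b


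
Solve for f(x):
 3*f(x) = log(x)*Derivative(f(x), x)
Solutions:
 f(x) = C1*exp(3*li(x))


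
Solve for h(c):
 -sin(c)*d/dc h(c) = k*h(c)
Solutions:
 h(c) = C1*exp(k*(-log(cos(c) - 1) + log(cos(c) + 1))/2)


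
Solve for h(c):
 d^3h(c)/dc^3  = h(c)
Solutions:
 h(c) = C3*exp(c) + (C1*sin(sqrt(3)*c/2) + C2*cos(sqrt(3)*c/2))*exp(-c/2)


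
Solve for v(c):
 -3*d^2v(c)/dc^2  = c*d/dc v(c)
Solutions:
 v(c) = C1 + C2*erf(sqrt(6)*c/6)


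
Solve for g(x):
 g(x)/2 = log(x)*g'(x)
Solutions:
 g(x) = C1*exp(li(x)/2)


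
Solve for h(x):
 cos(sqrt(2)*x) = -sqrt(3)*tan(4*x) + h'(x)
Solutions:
 h(x) = C1 - sqrt(3)*log(cos(4*x))/4 + sqrt(2)*sin(sqrt(2)*x)/2


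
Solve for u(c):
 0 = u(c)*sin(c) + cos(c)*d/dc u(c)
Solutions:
 u(c) = C1*cos(c)


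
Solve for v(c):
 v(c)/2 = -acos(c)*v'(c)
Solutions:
 v(c) = C1*exp(-Integral(1/acos(c), c)/2)


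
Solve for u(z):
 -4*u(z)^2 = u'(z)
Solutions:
 u(z) = 1/(C1 + 4*z)


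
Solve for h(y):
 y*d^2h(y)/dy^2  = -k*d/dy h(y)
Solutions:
 h(y) = C1 + y^(1 - re(k))*(C2*sin(log(y)*Abs(im(k))) + C3*cos(log(y)*im(k)))


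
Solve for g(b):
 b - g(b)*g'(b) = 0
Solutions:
 g(b) = -sqrt(C1 + b^2)
 g(b) = sqrt(C1 + b^2)


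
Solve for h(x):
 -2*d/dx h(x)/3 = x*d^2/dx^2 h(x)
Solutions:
 h(x) = C1 + C2*x^(1/3)


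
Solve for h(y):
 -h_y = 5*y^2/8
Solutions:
 h(y) = C1 - 5*y^3/24


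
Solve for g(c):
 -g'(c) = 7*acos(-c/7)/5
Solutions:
 g(c) = C1 - 7*c*acos(-c/7)/5 - 7*sqrt(49 - c^2)/5


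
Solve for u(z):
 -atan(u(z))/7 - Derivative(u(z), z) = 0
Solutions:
 Integral(1/atan(_y), (_y, u(z))) = C1 - z/7


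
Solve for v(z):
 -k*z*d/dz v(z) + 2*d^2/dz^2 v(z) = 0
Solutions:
 v(z) = Piecewise((-sqrt(pi)*C1*erf(z*sqrt(-k)/2)/sqrt(-k) - C2, (k > 0) | (k < 0)), (-C1*z - C2, True))


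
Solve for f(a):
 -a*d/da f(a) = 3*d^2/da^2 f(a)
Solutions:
 f(a) = C1 + C2*erf(sqrt(6)*a/6)


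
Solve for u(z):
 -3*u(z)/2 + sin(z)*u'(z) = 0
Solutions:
 u(z) = C1*(cos(z) - 1)^(3/4)/(cos(z) + 1)^(3/4)


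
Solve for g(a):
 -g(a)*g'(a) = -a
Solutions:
 g(a) = -sqrt(C1 + a^2)
 g(a) = sqrt(C1 + a^2)


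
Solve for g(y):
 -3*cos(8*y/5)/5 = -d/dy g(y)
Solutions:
 g(y) = C1 + 3*sin(8*y/5)/8


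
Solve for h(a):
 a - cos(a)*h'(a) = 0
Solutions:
 h(a) = C1 + Integral(a/cos(a), a)


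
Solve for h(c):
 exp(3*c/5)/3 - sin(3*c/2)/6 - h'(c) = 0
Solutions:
 h(c) = C1 + 5*exp(3*c/5)/9 + cos(3*c/2)/9


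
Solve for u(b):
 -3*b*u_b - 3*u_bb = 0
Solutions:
 u(b) = C1 + C2*erf(sqrt(2)*b/2)


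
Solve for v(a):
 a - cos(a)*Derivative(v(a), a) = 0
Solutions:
 v(a) = C1 + Integral(a/cos(a), a)


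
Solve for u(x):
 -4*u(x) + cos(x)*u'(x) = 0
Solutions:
 u(x) = C1*(sin(x)^2 + 2*sin(x) + 1)/(sin(x)^2 - 2*sin(x) + 1)


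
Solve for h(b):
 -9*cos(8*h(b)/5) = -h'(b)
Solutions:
 -9*b - 5*log(sin(8*h(b)/5) - 1)/16 + 5*log(sin(8*h(b)/5) + 1)/16 = C1


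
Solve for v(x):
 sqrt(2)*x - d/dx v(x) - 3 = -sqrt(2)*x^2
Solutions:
 v(x) = C1 + sqrt(2)*x^3/3 + sqrt(2)*x^2/2 - 3*x


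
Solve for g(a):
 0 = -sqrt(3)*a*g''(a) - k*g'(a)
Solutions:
 g(a) = C1 + a^(-sqrt(3)*re(k)/3 + 1)*(C2*sin(sqrt(3)*log(a)*Abs(im(k))/3) + C3*cos(sqrt(3)*log(a)*im(k)/3))


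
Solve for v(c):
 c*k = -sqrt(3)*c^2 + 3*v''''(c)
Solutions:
 v(c) = C1 + C2*c + C3*c^2 + C4*c^3 + sqrt(3)*c^6/1080 + c^5*k/360


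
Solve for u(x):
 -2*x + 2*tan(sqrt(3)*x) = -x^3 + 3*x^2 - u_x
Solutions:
 u(x) = C1 - x^4/4 + x^3 + x^2 + 2*sqrt(3)*log(cos(sqrt(3)*x))/3


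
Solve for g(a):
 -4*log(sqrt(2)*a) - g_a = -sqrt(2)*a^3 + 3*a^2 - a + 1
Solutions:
 g(a) = C1 + sqrt(2)*a^4/4 - a^3 + a^2/2 - 4*a*log(a) - a*log(4) + 3*a


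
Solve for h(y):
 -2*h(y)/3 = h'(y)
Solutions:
 h(y) = C1*exp(-2*y/3)


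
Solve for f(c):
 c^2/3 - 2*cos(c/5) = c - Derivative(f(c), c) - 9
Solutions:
 f(c) = C1 - c^3/9 + c^2/2 - 9*c + 10*sin(c/5)


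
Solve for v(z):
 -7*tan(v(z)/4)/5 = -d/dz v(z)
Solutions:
 v(z) = -4*asin(C1*exp(7*z/20)) + 4*pi
 v(z) = 4*asin(C1*exp(7*z/20))


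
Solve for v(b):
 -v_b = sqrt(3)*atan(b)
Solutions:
 v(b) = C1 - sqrt(3)*(b*atan(b) - log(b^2 + 1)/2)


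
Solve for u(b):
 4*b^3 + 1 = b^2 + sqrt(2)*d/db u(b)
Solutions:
 u(b) = C1 + sqrt(2)*b^4/2 - sqrt(2)*b^3/6 + sqrt(2)*b/2


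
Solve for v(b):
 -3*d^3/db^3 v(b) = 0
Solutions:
 v(b) = C1 + C2*b + C3*b^2


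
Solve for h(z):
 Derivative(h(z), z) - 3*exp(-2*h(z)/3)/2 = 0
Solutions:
 h(z) = 3*log(-sqrt(C1 + 3*z)) - 3*log(3)/2
 h(z) = 3*log(C1 + 3*z)/2 - 3*log(3)/2


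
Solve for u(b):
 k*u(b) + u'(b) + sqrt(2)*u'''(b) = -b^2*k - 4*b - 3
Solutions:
 u(b) = C1*exp(b*(-6^(1/3)*(9*sqrt(2)*k + 2*sqrt(3)*sqrt(27*k^2/2 + sqrt(2)))^(1/3) + 2*2^(1/6)*3^(2/3)/(9*sqrt(2)*k + 2*sqrt(3)*sqrt(27*k^2/2 + sqrt(2)))^(1/3))/6) + C2*exp(b*(6^(1/3)*(9*sqrt(2)*k + 2*sqrt(3)*sqrt(27*k^2/2 + sqrt(2)))^(1/3)/12 - 2^(1/3)*3^(5/6)*I*(9*sqrt(2)*k + 2*sqrt(3)*sqrt(27*k^2/2 + sqrt(2)))^(1/3)/12 + 2*sqrt(2)/((-6^(1/3) + 2^(1/3)*3^(5/6)*I)*(9*sqrt(2)*k + 2*sqrt(3)*sqrt(27*k^2/2 + sqrt(2)))^(1/3)))) + C3*exp(b*(6^(1/3)*(9*sqrt(2)*k + 2*sqrt(3)*sqrt(27*k^2/2 + sqrt(2)))^(1/3)/12 + 2^(1/3)*3^(5/6)*I*(9*sqrt(2)*k + 2*sqrt(3)*sqrt(27*k^2/2 + sqrt(2)))^(1/3)/12 - 2*sqrt(2)/((6^(1/3) + 2^(1/3)*3^(5/6)*I)*(9*sqrt(2)*k + 2*sqrt(3)*sqrt(27*k^2/2 + sqrt(2)))^(1/3)))) - b^2 - 2*b/k - 3/k + 2/k^2


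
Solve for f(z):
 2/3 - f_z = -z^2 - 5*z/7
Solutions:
 f(z) = C1 + z^3/3 + 5*z^2/14 + 2*z/3


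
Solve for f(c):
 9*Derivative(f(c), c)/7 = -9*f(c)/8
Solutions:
 f(c) = C1*exp(-7*c/8)


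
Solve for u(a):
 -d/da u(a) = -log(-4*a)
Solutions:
 u(a) = C1 + a*log(-a) + a*(-1 + 2*log(2))


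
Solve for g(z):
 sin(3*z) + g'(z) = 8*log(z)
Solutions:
 g(z) = C1 + 8*z*log(z) - 8*z + cos(3*z)/3


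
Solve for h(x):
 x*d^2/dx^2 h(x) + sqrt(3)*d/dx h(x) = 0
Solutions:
 h(x) = C1 + C2*x^(1 - sqrt(3))


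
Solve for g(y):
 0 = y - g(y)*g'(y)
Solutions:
 g(y) = -sqrt(C1 + y^2)
 g(y) = sqrt(C1 + y^2)


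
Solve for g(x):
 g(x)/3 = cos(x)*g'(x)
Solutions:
 g(x) = C1*(sin(x) + 1)^(1/6)/(sin(x) - 1)^(1/6)


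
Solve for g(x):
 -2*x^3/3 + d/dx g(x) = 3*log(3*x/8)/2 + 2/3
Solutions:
 g(x) = C1 + x^4/6 + 3*x*log(x)/2 - 9*x*log(2)/2 - 5*x/6 + 3*x*log(3)/2


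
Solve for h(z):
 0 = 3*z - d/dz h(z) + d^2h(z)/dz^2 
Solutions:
 h(z) = C1 + C2*exp(z) + 3*z^2/2 + 3*z


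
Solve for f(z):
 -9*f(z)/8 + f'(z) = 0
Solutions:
 f(z) = C1*exp(9*z/8)


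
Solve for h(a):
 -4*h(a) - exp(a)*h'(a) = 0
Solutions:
 h(a) = C1*exp(4*exp(-a))


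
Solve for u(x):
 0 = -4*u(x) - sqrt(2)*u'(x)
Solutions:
 u(x) = C1*exp(-2*sqrt(2)*x)


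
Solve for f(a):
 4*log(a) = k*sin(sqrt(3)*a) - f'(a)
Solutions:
 f(a) = C1 - 4*a*log(a) + 4*a - sqrt(3)*k*cos(sqrt(3)*a)/3


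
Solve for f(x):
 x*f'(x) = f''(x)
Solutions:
 f(x) = C1 + C2*erfi(sqrt(2)*x/2)


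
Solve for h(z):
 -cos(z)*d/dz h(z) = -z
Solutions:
 h(z) = C1 + Integral(z/cos(z), z)


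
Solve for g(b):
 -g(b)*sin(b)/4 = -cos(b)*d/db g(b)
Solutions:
 g(b) = C1/cos(b)^(1/4)


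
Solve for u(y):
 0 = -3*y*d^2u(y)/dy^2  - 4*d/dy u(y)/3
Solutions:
 u(y) = C1 + C2*y^(5/9)


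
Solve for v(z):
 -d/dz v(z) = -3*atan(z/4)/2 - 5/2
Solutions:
 v(z) = C1 + 3*z*atan(z/4)/2 + 5*z/2 - 3*log(z^2 + 16)


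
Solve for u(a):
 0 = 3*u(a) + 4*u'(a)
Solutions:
 u(a) = C1*exp(-3*a/4)


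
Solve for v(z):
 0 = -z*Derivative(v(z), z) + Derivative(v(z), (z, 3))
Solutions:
 v(z) = C1 + Integral(C2*airyai(z) + C3*airybi(z), z)


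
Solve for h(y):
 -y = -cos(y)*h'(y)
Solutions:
 h(y) = C1 + Integral(y/cos(y), y)


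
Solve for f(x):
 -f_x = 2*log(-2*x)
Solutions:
 f(x) = C1 - 2*x*log(-x) + 2*x*(1 - log(2))


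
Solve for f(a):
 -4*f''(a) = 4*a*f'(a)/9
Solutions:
 f(a) = C1 + C2*erf(sqrt(2)*a/6)


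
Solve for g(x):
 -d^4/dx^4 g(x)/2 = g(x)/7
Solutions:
 g(x) = (C1*sin(14^(3/4)*x/14) + C2*cos(14^(3/4)*x/14))*exp(-14^(3/4)*x/14) + (C3*sin(14^(3/4)*x/14) + C4*cos(14^(3/4)*x/14))*exp(14^(3/4)*x/14)


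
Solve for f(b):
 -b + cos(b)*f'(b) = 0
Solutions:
 f(b) = C1 + Integral(b/cos(b), b)


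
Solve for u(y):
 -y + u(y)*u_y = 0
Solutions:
 u(y) = -sqrt(C1 + y^2)
 u(y) = sqrt(C1 + y^2)


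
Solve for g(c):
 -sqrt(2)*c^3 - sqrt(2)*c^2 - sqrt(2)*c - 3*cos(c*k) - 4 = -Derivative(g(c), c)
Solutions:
 g(c) = C1 + sqrt(2)*c^4/4 + sqrt(2)*c^3/3 + sqrt(2)*c^2/2 + 4*c + 3*sin(c*k)/k


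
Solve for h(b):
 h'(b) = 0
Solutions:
 h(b) = C1


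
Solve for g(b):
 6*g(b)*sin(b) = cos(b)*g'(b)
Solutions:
 g(b) = C1/cos(b)^6


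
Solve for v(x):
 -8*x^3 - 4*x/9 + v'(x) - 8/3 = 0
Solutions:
 v(x) = C1 + 2*x^4 + 2*x^2/9 + 8*x/3


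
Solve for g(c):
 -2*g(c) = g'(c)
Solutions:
 g(c) = C1*exp(-2*c)


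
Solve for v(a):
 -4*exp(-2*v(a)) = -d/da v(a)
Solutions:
 v(a) = log(-sqrt(C1 + 8*a))
 v(a) = log(C1 + 8*a)/2


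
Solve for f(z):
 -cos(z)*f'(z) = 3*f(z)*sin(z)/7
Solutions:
 f(z) = C1*cos(z)^(3/7)


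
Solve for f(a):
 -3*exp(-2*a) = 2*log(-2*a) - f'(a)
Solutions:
 f(a) = C1 + 2*a*log(-a) + 2*a*(-1 + log(2)) - 3*exp(-2*a)/2


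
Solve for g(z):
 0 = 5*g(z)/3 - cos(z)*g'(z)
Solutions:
 g(z) = C1*(sin(z) + 1)^(5/6)/(sin(z) - 1)^(5/6)


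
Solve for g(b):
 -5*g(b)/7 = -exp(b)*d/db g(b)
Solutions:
 g(b) = C1*exp(-5*exp(-b)/7)


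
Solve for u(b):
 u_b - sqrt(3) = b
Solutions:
 u(b) = C1 + b^2/2 + sqrt(3)*b


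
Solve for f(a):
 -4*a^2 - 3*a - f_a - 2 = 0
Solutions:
 f(a) = C1 - 4*a^3/3 - 3*a^2/2 - 2*a


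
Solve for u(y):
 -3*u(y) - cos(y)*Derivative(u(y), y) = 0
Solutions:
 u(y) = C1*(sin(y) - 1)^(3/2)/(sin(y) + 1)^(3/2)


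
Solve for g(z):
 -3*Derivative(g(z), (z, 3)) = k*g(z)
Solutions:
 g(z) = C1*exp(3^(2/3)*z*(-k)^(1/3)/3) + C2*exp(z*(-k)^(1/3)*(-3^(2/3) + 3*3^(1/6)*I)/6) + C3*exp(-z*(-k)^(1/3)*(3^(2/3) + 3*3^(1/6)*I)/6)


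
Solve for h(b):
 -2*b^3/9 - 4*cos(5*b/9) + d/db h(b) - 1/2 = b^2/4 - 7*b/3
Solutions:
 h(b) = C1 + b^4/18 + b^3/12 - 7*b^2/6 + b/2 + 36*sin(5*b/9)/5


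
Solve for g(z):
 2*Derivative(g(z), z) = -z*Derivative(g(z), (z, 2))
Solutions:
 g(z) = C1 + C2/z


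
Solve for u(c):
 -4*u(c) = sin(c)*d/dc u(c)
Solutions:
 u(c) = C1*(cos(c)^2 + 2*cos(c) + 1)/(cos(c)^2 - 2*cos(c) + 1)


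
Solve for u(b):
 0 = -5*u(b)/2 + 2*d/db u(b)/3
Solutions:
 u(b) = C1*exp(15*b/4)


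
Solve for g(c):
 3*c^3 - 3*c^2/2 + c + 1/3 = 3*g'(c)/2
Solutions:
 g(c) = C1 + c^4/2 - c^3/3 + c^2/3 + 2*c/9


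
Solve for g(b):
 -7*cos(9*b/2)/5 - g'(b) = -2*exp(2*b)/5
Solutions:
 g(b) = C1 + exp(2*b)/5 - 14*sin(9*b/2)/45


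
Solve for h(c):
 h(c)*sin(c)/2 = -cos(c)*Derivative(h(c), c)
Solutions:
 h(c) = C1*sqrt(cos(c))


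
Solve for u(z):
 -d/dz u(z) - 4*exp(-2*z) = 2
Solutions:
 u(z) = C1 - 2*z + 2*exp(-2*z)


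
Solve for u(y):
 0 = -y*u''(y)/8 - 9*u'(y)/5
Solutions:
 u(y) = C1 + C2/y^(67/5)


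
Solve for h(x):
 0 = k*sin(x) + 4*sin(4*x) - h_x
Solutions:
 h(x) = C1 - k*cos(x) - cos(4*x)


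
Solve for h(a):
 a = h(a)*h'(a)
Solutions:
 h(a) = -sqrt(C1 + a^2)
 h(a) = sqrt(C1 + a^2)


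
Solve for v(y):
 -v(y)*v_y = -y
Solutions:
 v(y) = -sqrt(C1 + y^2)
 v(y) = sqrt(C1 + y^2)


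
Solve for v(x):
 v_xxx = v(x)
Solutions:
 v(x) = C3*exp(x) + (C1*sin(sqrt(3)*x/2) + C2*cos(sqrt(3)*x/2))*exp(-x/2)


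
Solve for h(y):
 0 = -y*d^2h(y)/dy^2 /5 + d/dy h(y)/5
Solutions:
 h(y) = C1 + C2*y^2


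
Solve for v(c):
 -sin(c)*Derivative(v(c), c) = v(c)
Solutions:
 v(c) = C1*sqrt(cos(c) + 1)/sqrt(cos(c) - 1)


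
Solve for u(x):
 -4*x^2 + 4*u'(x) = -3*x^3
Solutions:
 u(x) = C1 - 3*x^4/16 + x^3/3


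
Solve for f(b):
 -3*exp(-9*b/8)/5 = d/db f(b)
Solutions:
 f(b) = C1 + 8*exp(-9*b/8)/15


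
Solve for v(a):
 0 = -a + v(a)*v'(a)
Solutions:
 v(a) = -sqrt(C1 + a^2)
 v(a) = sqrt(C1 + a^2)


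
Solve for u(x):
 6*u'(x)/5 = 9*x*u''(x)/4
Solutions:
 u(x) = C1 + C2*x^(23/15)


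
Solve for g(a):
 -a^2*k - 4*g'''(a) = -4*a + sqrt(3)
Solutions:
 g(a) = C1 + C2*a + C3*a^2 - a^5*k/240 + a^4/24 - sqrt(3)*a^3/24


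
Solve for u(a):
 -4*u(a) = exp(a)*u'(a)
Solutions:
 u(a) = C1*exp(4*exp(-a))


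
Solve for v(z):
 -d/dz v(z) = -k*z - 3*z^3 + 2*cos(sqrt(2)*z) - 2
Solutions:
 v(z) = C1 + k*z^2/2 + 3*z^4/4 + 2*z - sqrt(2)*sin(sqrt(2)*z)


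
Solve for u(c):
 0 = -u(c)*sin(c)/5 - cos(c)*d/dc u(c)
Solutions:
 u(c) = C1*cos(c)^(1/5)


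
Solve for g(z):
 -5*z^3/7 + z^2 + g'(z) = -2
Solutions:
 g(z) = C1 + 5*z^4/28 - z^3/3 - 2*z


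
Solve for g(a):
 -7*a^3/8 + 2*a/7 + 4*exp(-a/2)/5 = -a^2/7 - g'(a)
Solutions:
 g(a) = C1 + 7*a^4/32 - a^3/21 - a^2/7 + 8*exp(-a/2)/5


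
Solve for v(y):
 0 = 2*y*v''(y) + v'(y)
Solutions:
 v(y) = C1 + C2*sqrt(y)


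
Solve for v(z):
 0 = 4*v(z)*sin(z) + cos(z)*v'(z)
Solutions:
 v(z) = C1*cos(z)^4


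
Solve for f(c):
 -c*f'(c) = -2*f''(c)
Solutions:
 f(c) = C1 + C2*erfi(c/2)


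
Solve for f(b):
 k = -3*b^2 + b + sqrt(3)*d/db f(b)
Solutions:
 f(b) = C1 + sqrt(3)*b^3/3 - sqrt(3)*b^2/6 + sqrt(3)*b*k/3


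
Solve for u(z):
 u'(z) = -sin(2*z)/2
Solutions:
 u(z) = C1 + cos(2*z)/4


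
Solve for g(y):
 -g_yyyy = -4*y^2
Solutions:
 g(y) = C1 + C2*y + C3*y^2 + C4*y^3 + y^6/90


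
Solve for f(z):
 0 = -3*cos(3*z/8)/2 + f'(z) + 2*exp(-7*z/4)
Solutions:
 f(z) = C1 + 4*sin(3*z/8) + 8*exp(-7*z/4)/7


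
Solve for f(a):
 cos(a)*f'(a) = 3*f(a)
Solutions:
 f(a) = C1*(sin(a) + 1)^(3/2)/(sin(a) - 1)^(3/2)


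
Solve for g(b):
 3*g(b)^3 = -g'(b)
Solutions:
 g(b) = -sqrt(2)*sqrt(-1/(C1 - 3*b))/2
 g(b) = sqrt(2)*sqrt(-1/(C1 - 3*b))/2


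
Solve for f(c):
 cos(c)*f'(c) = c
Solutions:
 f(c) = C1 + Integral(c/cos(c), c)


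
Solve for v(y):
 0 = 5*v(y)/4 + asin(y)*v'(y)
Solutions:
 v(y) = C1*exp(-5*Integral(1/asin(y), y)/4)


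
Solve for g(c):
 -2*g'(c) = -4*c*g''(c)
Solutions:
 g(c) = C1 + C2*c^(3/2)


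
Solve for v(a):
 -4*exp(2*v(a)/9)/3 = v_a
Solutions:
 v(a) = 9*log(-sqrt(-1/(C1 - 4*a))) - 9*log(2) + 9*log(6)/2 + 9*log(3)
 v(a) = 9*log(-1/(C1 - 4*a))/2 - 9*log(2) + 9*log(6)/2 + 9*log(3)


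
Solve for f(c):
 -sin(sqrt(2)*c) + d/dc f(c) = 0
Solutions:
 f(c) = C1 - sqrt(2)*cos(sqrt(2)*c)/2


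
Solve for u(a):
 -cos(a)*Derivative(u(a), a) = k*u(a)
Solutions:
 u(a) = C1*exp(k*(log(sin(a) - 1) - log(sin(a) + 1))/2)


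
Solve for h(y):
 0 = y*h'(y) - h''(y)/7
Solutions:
 h(y) = C1 + C2*erfi(sqrt(14)*y/2)


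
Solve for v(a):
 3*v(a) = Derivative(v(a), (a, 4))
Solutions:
 v(a) = C1*exp(-3^(1/4)*a) + C2*exp(3^(1/4)*a) + C3*sin(3^(1/4)*a) + C4*cos(3^(1/4)*a)


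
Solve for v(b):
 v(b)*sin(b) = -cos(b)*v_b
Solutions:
 v(b) = C1*cos(b)


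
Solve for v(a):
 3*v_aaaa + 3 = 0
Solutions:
 v(a) = C1 + C2*a + C3*a^2 + C4*a^3 - a^4/24


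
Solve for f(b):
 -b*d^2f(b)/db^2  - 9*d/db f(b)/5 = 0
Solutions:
 f(b) = C1 + C2/b^(4/5)


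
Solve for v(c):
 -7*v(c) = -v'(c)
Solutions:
 v(c) = C1*exp(7*c)


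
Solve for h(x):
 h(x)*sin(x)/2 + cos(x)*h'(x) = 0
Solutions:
 h(x) = C1*sqrt(cos(x))


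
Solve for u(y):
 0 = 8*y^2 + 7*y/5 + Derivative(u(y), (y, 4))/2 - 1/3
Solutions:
 u(y) = C1 + C2*y + C3*y^2 + C4*y^3 - 2*y^6/45 - 7*y^5/300 + y^4/36


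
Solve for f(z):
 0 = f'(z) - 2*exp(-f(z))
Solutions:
 f(z) = log(C1 + 2*z)


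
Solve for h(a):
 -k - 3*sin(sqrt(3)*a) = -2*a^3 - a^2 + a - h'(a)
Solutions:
 h(a) = C1 - a^4/2 - a^3/3 + a^2/2 + a*k - sqrt(3)*cos(sqrt(3)*a)


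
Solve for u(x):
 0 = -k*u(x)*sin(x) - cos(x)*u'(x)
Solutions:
 u(x) = C1*exp(k*log(cos(x)))


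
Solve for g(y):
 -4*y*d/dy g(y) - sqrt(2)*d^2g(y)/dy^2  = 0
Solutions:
 g(y) = C1 + C2*erf(2^(1/4)*y)


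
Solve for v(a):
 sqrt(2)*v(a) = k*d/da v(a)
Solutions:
 v(a) = C1*exp(sqrt(2)*a/k)


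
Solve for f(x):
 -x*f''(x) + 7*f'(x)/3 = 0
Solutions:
 f(x) = C1 + C2*x^(10/3)


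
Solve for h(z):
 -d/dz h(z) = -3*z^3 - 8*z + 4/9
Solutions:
 h(z) = C1 + 3*z^4/4 + 4*z^2 - 4*z/9


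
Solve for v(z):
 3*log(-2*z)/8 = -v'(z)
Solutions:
 v(z) = C1 - 3*z*log(-z)/8 + 3*z*(1 - log(2))/8


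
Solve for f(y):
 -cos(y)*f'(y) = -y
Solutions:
 f(y) = C1 + Integral(y/cos(y), y)


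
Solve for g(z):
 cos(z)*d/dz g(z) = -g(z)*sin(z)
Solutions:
 g(z) = C1*cos(z)


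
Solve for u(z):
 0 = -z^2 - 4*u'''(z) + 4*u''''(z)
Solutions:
 u(z) = C1 + C2*z + C3*z^2 + C4*exp(z) - z^5/240 - z^4/48 - z^3/12


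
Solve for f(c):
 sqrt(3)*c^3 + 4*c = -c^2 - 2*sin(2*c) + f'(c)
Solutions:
 f(c) = C1 + sqrt(3)*c^4/4 + c^3/3 + 2*c^2 - cos(2*c)


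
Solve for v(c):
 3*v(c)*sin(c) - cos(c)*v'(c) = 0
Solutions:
 v(c) = C1/cos(c)^3


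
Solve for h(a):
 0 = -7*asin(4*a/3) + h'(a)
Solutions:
 h(a) = C1 + 7*a*asin(4*a/3) + 7*sqrt(9 - 16*a^2)/4


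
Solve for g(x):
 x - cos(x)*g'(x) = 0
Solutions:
 g(x) = C1 + Integral(x/cos(x), x)


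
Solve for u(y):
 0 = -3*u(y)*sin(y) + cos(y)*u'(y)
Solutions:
 u(y) = C1/cos(y)^3


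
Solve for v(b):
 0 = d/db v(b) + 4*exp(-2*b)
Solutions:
 v(b) = C1 + 2*exp(-2*b)


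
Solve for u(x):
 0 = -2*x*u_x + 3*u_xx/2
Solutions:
 u(x) = C1 + C2*erfi(sqrt(6)*x/3)


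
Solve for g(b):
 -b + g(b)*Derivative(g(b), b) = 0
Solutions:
 g(b) = -sqrt(C1 + b^2)
 g(b) = sqrt(C1 + b^2)


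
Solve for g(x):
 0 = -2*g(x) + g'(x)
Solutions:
 g(x) = C1*exp(2*x)


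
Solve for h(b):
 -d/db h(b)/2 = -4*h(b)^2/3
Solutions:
 h(b) = -3/(C1 + 8*b)


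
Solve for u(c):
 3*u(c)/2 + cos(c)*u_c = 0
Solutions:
 u(c) = C1*(sin(c) - 1)^(3/4)/(sin(c) + 1)^(3/4)


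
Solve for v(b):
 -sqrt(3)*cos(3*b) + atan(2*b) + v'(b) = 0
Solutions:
 v(b) = C1 - b*atan(2*b) + log(4*b^2 + 1)/4 + sqrt(3)*sin(3*b)/3


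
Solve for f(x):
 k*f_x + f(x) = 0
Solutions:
 f(x) = C1*exp(-x/k)


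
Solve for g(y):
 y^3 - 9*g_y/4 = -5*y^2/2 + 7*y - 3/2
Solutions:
 g(y) = C1 + y^4/9 + 10*y^3/27 - 14*y^2/9 + 2*y/3


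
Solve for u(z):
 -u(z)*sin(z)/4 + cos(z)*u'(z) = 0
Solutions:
 u(z) = C1/cos(z)^(1/4)


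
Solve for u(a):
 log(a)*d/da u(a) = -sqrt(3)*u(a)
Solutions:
 u(a) = C1*exp(-sqrt(3)*li(a))


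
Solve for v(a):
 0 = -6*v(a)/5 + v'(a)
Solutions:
 v(a) = C1*exp(6*a/5)


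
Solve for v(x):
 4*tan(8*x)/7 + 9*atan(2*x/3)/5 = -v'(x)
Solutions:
 v(x) = C1 - 9*x*atan(2*x/3)/5 + 27*log(4*x^2 + 9)/20 + log(cos(8*x))/14


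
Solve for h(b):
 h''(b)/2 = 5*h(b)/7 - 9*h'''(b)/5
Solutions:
 h(b) = C1*exp(-b*(35*35^(1/3)/(54*sqrt(26034) + 8713)^(1/3) + 70 + 35^(2/3)*(54*sqrt(26034) + 8713)^(1/3))/756)*sin(sqrt(3)*35^(1/3)*b*(-35^(1/3)*(54*sqrt(26034) + 8713)^(1/3) + 35/(54*sqrt(26034) + 8713)^(1/3))/756) + C2*exp(-b*(35*35^(1/3)/(54*sqrt(26034) + 8713)^(1/3) + 70 + 35^(2/3)*(54*sqrt(26034) + 8713)^(1/3))/756)*cos(sqrt(3)*35^(1/3)*b*(-35^(1/3)*(54*sqrt(26034) + 8713)^(1/3) + 35/(54*sqrt(26034) + 8713)^(1/3))/756) + C3*exp(b*(-35 + 35*35^(1/3)/(54*sqrt(26034) + 8713)^(1/3) + 35^(2/3)*(54*sqrt(26034) + 8713)^(1/3))/378)


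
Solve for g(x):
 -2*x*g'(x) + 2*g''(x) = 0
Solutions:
 g(x) = C1 + C2*erfi(sqrt(2)*x/2)


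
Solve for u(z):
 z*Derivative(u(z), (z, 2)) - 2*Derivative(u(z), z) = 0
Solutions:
 u(z) = C1 + C2*z^3


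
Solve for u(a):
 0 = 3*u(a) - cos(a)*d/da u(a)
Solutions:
 u(a) = C1*(sin(a) + 1)^(3/2)/(sin(a) - 1)^(3/2)


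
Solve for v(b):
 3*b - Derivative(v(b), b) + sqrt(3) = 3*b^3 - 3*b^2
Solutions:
 v(b) = C1 - 3*b^4/4 + b^3 + 3*b^2/2 + sqrt(3)*b


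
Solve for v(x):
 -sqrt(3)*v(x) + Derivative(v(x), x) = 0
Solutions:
 v(x) = C1*exp(sqrt(3)*x)


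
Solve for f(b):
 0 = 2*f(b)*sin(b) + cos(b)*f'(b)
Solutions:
 f(b) = C1*cos(b)^2


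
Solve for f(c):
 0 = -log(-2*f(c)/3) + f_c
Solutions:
 -Integral(1/(log(-_y) - log(3) + log(2)), (_y, f(c))) = C1 - c


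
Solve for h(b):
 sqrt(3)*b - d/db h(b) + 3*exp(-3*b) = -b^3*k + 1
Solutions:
 h(b) = C1 + b^4*k/4 + sqrt(3)*b^2/2 - b - exp(-3*b)


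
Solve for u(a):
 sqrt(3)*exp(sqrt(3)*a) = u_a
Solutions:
 u(a) = C1 + exp(sqrt(3)*a)


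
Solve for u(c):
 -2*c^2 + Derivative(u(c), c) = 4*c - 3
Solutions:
 u(c) = C1 + 2*c^3/3 + 2*c^2 - 3*c


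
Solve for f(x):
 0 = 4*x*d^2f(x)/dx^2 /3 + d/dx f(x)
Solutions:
 f(x) = C1 + C2*x^(1/4)


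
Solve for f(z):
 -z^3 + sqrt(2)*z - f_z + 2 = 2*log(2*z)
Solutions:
 f(z) = C1 - z^4/4 + sqrt(2)*z^2/2 - 2*z*log(z) - z*log(4) + 4*z


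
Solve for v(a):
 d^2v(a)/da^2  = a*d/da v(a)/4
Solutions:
 v(a) = C1 + C2*erfi(sqrt(2)*a/4)


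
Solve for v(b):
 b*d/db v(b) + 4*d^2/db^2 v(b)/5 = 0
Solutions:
 v(b) = C1 + C2*erf(sqrt(10)*b/4)


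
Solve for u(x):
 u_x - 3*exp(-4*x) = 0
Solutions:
 u(x) = C1 - 3*exp(-4*x)/4


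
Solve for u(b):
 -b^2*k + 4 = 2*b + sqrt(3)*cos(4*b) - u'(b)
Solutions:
 u(b) = C1 + b^3*k/3 + b^2 - 4*b + sqrt(3)*sin(4*b)/4


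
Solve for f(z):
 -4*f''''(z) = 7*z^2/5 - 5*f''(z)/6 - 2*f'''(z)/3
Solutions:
 f(z) = C1 + C2*z + C3*exp(z*(1 - sqrt(31))/12) + C4*exp(z*(1 + sqrt(31))/12) + 7*z^4/50 - 56*z^3/125 + 5712*z^2/625


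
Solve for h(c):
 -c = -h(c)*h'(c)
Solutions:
 h(c) = -sqrt(C1 + c^2)
 h(c) = sqrt(C1 + c^2)


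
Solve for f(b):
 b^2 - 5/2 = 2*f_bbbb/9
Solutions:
 f(b) = C1 + C2*b + C3*b^2 + C4*b^3 + b^6/80 - 15*b^4/32


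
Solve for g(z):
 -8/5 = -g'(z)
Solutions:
 g(z) = C1 + 8*z/5


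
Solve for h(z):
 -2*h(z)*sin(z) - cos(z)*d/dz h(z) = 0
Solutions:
 h(z) = C1*cos(z)^2


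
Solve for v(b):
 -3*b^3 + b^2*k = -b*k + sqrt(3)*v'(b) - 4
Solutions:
 v(b) = C1 - sqrt(3)*b^4/4 + sqrt(3)*b^3*k/9 + sqrt(3)*b^2*k/6 + 4*sqrt(3)*b/3


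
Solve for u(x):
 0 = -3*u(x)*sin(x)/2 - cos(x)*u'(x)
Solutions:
 u(x) = C1*cos(x)^(3/2)


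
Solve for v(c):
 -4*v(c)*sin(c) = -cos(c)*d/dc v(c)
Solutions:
 v(c) = C1/cos(c)^4


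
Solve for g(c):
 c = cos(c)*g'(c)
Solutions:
 g(c) = C1 + Integral(c/cos(c), c)


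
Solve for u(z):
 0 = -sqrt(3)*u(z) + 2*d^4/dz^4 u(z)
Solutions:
 u(z) = C1*exp(-2^(3/4)*3^(1/8)*z/2) + C2*exp(2^(3/4)*3^(1/8)*z/2) + C3*sin(2^(3/4)*3^(1/8)*z/2) + C4*cos(2^(3/4)*3^(1/8)*z/2)


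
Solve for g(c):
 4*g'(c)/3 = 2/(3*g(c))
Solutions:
 g(c) = -sqrt(C1 + c)
 g(c) = sqrt(C1 + c)


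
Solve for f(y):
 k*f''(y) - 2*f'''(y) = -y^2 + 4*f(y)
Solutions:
 f(y) = C1*exp(y*(-k^2/(-k^3/8 + sqrt(-k^6 + (216 - k^3)^2)/8 + 27)^(1/3) + 2*k - 4*(-k^3/8 + sqrt(-k^6 + (216 - k^3)^2)/8 + 27)^(1/3))/12) + C2*exp(y*(-k^2/((-1 + sqrt(3)*I)*(-k^3/8 + sqrt(-k^6 + (216 - k^3)^2)/8 + 27)^(1/3)) + k + (-k^3/8 + sqrt(-k^6 + (216 - k^3)^2)/8 + 27)^(1/3) - sqrt(3)*I*(-k^3/8 + sqrt(-k^6 + (216 - k^3)^2)/8 + 27)^(1/3))/6) + C3*exp(y*(k^2/((1 + sqrt(3)*I)*(-k^3/8 + sqrt(-k^6 + (216 - k^3)^2)/8 + 27)^(1/3)) + k + (-k^3/8 + sqrt(-k^6 + (216 - k^3)^2)/8 + 27)^(1/3) + sqrt(3)*I*(-k^3/8 + sqrt(-k^6 + (216 - k^3)^2)/8 + 27)^(1/3))/6) + k/8 + y^2/4


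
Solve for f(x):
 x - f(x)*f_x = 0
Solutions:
 f(x) = -sqrt(C1 + x^2)
 f(x) = sqrt(C1 + x^2)


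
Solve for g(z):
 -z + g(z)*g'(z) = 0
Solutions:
 g(z) = -sqrt(C1 + z^2)
 g(z) = sqrt(C1 + z^2)


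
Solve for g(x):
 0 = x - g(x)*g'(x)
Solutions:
 g(x) = -sqrt(C1 + x^2)
 g(x) = sqrt(C1 + x^2)


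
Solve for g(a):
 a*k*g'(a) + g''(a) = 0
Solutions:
 g(a) = Piecewise((-sqrt(2)*sqrt(pi)*C1*erf(sqrt(2)*a*sqrt(k)/2)/(2*sqrt(k)) - C2, (k > 0) | (k < 0)), (-C1*a - C2, True))


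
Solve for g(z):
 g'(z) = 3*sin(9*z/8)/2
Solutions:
 g(z) = C1 - 4*cos(9*z/8)/3


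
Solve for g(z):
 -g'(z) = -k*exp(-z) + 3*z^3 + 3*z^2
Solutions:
 g(z) = C1 - k*exp(-z) - 3*z^4/4 - z^3


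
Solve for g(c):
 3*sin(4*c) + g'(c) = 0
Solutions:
 g(c) = C1 + 3*cos(4*c)/4


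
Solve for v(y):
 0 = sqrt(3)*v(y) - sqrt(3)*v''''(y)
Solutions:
 v(y) = C1*exp(-y) + C2*exp(y) + C3*sin(y) + C4*cos(y)


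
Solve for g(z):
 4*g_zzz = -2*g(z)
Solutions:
 g(z) = C3*exp(-2^(2/3)*z/2) + (C1*sin(2^(2/3)*sqrt(3)*z/4) + C2*cos(2^(2/3)*sqrt(3)*z/4))*exp(2^(2/3)*z/4)


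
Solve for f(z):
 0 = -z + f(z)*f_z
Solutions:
 f(z) = -sqrt(C1 + z^2)
 f(z) = sqrt(C1 + z^2)


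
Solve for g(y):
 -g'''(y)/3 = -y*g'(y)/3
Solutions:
 g(y) = C1 + Integral(C2*airyai(y) + C3*airybi(y), y)


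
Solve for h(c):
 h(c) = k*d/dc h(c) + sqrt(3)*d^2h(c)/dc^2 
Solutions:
 h(c) = C1*exp(sqrt(3)*c*(-k + sqrt(k^2 + 4*sqrt(3)))/6) + C2*exp(-sqrt(3)*c*(k + sqrt(k^2 + 4*sqrt(3)))/6)


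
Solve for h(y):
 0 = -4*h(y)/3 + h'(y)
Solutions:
 h(y) = C1*exp(4*y/3)


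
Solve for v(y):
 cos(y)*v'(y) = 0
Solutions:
 v(y) = C1


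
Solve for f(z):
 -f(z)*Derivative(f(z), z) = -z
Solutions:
 f(z) = -sqrt(C1 + z^2)
 f(z) = sqrt(C1 + z^2)


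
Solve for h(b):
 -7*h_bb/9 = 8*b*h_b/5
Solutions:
 h(b) = C1 + C2*erf(6*sqrt(35)*b/35)


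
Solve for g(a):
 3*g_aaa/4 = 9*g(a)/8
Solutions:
 g(a) = C3*exp(2^(2/3)*3^(1/3)*a/2) + (C1*sin(2^(2/3)*3^(5/6)*a/4) + C2*cos(2^(2/3)*3^(5/6)*a/4))*exp(-2^(2/3)*3^(1/3)*a/4)


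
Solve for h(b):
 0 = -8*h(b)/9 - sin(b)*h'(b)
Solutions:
 h(b) = C1*(cos(b) + 1)^(4/9)/(cos(b) - 1)^(4/9)


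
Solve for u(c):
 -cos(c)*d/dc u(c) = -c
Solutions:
 u(c) = C1 + Integral(c/cos(c), c)


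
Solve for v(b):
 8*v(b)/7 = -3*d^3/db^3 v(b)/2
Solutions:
 v(b) = C3*exp(-2*2^(1/3)*21^(2/3)*b/21) + (C1*sin(2^(1/3)*3^(1/6)*7^(2/3)*b/7) + C2*cos(2^(1/3)*3^(1/6)*7^(2/3)*b/7))*exp(2^(1/3)*21^(2/3)*b/21)


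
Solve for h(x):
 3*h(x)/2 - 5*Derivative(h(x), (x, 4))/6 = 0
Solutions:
 h(x) = C1*exp(-sqrt(3)*5^(3/4)*x/5) + C2*exp(sqrt(3)*5^(3/4)*x/5) + C3*sin(sqrt(3)*5^(3/4)*x/5) + C4*cos(sqrt(3)*5^(3/4)*x/5)


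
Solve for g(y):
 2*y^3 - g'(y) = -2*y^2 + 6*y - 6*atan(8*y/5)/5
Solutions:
 g(y) = C1 + y^4/2 + 2*y^3/3 - 3*y^2 + 6*y*atan(8*y/5)/5 - 3*log(64*y^2 + 25)/8


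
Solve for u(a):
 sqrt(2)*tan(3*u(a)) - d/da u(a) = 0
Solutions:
 u(a) = -asin(C1*exp(3*sqrt(2)*a))/3 + pi/3
 u(a) = asin(C1*exp(3*sqrt(2)*a))/3


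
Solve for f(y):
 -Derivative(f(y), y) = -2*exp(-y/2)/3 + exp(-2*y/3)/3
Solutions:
 f(y) = C1 - 4*exp(-y/2)/3 + exp(-2*y/3)/2


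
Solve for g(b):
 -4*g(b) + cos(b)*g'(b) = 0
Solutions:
 g(b) = C1*(sin(b)^2 + 2*sin(b) + 1)/(sin(b)^2 - 2*sin(b) + 1)


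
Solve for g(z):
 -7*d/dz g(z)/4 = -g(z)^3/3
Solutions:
 g(z) = -sqrt(42)*sqrt(-1/(C1 + 4*z))/2
 g(z) = sqrt(42)*sqrt(-1/(C1 + 4*z))/2


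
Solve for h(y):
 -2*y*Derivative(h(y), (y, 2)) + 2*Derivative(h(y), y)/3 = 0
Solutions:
 h(y) = C1 + C2*y^(4/3)


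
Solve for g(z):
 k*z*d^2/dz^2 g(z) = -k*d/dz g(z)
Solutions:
 g(z) = C1 + C2*log(z)


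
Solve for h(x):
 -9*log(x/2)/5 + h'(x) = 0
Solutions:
 h(x) = C1 + 9*x*log(x)/5 - 9*x/5 - 9*x*log(2)/5


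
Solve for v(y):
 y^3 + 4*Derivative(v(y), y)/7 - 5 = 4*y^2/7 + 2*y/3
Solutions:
 v(y) = C1 - 7*y^4/16 + y^3/3 + 7*y^2/12 + 35*y/4


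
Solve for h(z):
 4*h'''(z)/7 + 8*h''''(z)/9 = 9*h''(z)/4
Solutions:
 h(z) = C1 + C2*z + C3*exp(9*z*(-2 + sqrt(102))/56) + C4*exp(-9*z*(2 + sqrt(102))/56)


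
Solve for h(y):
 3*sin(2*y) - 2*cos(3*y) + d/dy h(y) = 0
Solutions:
 h(y) = C1 + 2*sin(3*y)/3 + 3*cos(2*y)/2


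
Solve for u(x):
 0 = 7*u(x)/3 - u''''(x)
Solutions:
 u(x) = C1*exp(-3^(3/4)*7^(1/4)*x/3) + C2*exp(3^(3/4)*7^(1/4)*x/3) + C3*sin(3^(3/4)*7^(1/4)*x/3) + C4*cos(3^(3/4)*7^(1/4)*x/3)


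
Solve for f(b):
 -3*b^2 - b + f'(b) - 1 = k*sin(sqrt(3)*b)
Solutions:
 f(b) = C1 + b^3 + b^2/2 + b - sqrt(3)*k*cos(sqrt(3)*b)/3


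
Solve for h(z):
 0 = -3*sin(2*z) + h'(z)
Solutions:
 h(z) = C1 - 3*cos(2*z)/2


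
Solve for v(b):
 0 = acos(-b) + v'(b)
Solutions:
 v(b) = C1 - b*acos(-b) - sqrt(1 - b^2)


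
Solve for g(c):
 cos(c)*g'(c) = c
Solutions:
 g(c) = C1 + Integral(c/cos(c), c)


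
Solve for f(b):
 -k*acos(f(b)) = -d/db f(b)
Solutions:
 Integral(1/acos(_y), (_y, f(b))) = C1 + b*k


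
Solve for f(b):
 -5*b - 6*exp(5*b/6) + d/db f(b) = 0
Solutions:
 f(b) = C1 + 5*b^2/2 + 36*exp(5*b/6)/5


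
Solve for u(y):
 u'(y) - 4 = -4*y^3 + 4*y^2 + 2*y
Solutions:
 u(y) = C1 - y^4 + 4*y^3/3 + y^2 + 4*y


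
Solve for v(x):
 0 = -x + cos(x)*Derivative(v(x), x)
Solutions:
 v(x) = C1 + Integral(x/cos(x), x)


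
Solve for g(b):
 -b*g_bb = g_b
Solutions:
 g(b) = C1 + C2*log(b)


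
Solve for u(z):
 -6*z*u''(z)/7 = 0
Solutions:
 u(z) = C1 + C2*z


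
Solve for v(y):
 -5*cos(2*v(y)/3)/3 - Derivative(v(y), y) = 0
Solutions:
 5*y/3 - 3*log(sin(2*v(y)/3) - 1)/4 + 3*log(sin(2*v(y)/3) + 1)/4 = C1


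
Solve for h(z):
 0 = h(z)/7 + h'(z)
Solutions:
 h(z) = C1*exp(-z/7)


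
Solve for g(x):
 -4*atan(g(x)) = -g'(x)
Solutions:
 Integral(1/atan(_y), (_y, g(x))) = C1 + 4*x


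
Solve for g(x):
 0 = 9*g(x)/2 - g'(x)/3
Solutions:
 g(x) = C1*exp(27*x/2)


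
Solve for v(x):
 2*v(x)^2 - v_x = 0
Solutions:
 v(x) = -1/(C1 + 2*x)


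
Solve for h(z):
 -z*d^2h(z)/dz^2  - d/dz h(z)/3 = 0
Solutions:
 h(z) = C1 + C2*z^(2/3)


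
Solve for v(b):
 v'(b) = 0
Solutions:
 v(b) = C1


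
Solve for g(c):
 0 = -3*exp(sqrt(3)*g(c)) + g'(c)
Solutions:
 g(c) = sqrt(3)*(2*log(-1/(C1 + 3*c)) - log(3))/6


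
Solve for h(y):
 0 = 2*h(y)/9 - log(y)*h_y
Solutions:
 h(y) = C1*exp(2*li(y)/9)


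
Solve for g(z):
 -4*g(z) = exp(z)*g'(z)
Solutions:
 g(z) = C1*exp(4*exp(-z))


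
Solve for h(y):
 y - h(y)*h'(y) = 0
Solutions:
 h(y) = -sqrt(C1 + y^2)
 h(y) = sqrt(C1 + y^2)


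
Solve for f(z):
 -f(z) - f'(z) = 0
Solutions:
 f(z) = C1*exp(-z)


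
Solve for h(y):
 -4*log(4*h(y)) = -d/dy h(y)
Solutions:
 -Integral(1/(log(_y) + 2*log(2)), (_y, h(y)))/4 = C1 - y


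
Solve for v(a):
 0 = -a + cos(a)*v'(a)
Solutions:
 v(a) = C1 + Integral(a/cos(a), a)


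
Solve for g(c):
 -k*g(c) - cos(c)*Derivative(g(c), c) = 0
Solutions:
 g(c) = C1*exp(k*(log(sin(c) - 1) - log(sin(c) + 1))/2)


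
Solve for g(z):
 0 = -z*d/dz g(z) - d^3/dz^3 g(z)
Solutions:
 g(z) = C1 + Integral(C2*airyai(-z) + C3*airybi(-z), z)


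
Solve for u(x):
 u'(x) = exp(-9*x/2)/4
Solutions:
 u(x) = C1 - exp(-9*x/2)/18


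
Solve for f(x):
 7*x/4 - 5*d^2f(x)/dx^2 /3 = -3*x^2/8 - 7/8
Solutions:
 f(x) = C1 + C2*x + 3*x^4/160 + 7*x^3/40 + 21*x^2/80


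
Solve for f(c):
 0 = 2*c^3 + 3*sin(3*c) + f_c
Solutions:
 f(c) = C1 - c^4/2 + cos(3*c)


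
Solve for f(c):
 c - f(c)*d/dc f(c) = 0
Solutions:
 f(c) = -sqrt(C1 + c^2)
 f(c) = sqrt(C1 + c^2)


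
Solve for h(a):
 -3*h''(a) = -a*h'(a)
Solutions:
 h(a) = C1 + C2*erfi(sqrt(6)*a/6)


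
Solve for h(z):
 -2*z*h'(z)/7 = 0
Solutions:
 h(z) = C1


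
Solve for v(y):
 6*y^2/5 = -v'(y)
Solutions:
 v(y) = C1 - 2*y^3/5


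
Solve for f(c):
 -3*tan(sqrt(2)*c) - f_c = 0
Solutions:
 f(c) = C1 + 3*sqrt(2)*log(cos(sqrt(2)*c))/2


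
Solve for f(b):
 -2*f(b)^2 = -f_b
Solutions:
 f(b) = -1/(C1 + 2*b)


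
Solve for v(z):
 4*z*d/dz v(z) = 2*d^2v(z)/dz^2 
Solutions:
 v(z) = C1 + C2*erfi(z)


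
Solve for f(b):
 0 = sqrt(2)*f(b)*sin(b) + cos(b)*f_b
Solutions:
 f(b) = C1*cos(b)^(sqrt(2))


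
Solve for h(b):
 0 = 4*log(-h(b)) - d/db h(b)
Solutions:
 -li(-h(b)) = C1 + 4*b


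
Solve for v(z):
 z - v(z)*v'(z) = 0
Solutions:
 v(z) = -sqrt(C1 + z^2)
 v(z) = sqrt(C1 + z^2)


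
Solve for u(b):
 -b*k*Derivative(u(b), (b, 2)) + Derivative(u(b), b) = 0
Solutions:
 u(b) = C1 + b^(((re(k) + 1)*re(k) + im(k)^2)/(re(k)^2 + im(k)^2))*(C2*sin(log(b)*Abs(im(k))/(re(k)^2 + im(k)^2)) + C3*cos(log(b)*im(k)/(re(k)^2 + im(k)^2)))


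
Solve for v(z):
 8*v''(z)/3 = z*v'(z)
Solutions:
 v(z) = C1 + C2*erfi(sqrt(3)*z/4)


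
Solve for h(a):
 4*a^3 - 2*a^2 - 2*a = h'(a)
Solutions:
 h(a) = C1 + a^4 - 2*a^3/3 - a^2


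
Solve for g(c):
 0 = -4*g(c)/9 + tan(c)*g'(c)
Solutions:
 g(c) = C1*sin(c)^(4/9)


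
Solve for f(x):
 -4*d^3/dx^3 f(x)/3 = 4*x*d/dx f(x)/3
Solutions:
 f(x) = C1 + Integral(C2*airyai(-x) + C3*airybi(-x), x)


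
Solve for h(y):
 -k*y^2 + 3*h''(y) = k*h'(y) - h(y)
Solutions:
 h(y) = C1*exp(y*(k - sqrt(k^2 - 12))/6) + C2*exp(y*(k + sqrt(k^2 - 12))/6) + 2*k^3 + 2*k^2*y + k*y^2 - 6*k


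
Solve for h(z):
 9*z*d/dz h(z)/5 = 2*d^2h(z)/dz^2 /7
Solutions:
 h(z) = C1 + C2*erfi(3*sqrt(35)*z/10)


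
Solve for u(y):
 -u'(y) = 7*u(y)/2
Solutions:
 u(y) = C1*exp(-7*y/2)


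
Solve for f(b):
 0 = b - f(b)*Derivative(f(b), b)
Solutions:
 f(b) = -sqrt(C1 + b^2)
 f(b) = sqrt(C1 + b^2)


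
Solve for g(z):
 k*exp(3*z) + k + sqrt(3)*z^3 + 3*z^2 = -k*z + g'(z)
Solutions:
 g(z) = C1 + k*z^2/2 + k*z + k*exp(3*z)/3 + sqrt(3)*z^4/4 + z^3


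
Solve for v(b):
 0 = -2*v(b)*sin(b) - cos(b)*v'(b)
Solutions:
 v(b) = C1*cos(b)^2


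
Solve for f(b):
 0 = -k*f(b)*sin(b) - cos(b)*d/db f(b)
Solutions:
 f(b) = C1*exp(k*log(cos(b)))


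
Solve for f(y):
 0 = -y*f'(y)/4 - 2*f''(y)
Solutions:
 f(y) = C1 + C2*erf(y/4)


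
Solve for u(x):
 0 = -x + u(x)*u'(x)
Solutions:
 u(x) = -sqrt(C1 + x^2)
 u(x) = sqrt(C1 + x^2)


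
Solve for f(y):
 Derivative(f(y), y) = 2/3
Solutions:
 f(y) = C1 + 2*y/3


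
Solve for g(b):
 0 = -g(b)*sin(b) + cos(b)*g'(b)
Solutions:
 g(b) = C1/cos(b)


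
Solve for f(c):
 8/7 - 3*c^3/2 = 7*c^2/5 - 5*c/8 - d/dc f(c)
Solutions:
 f(c) = C1 + 3*c^4/8 + 7*c^3/15 - 5*c^2/16 - 8*c/7


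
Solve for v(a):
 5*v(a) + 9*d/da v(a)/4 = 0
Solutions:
 v(a) = C1*exp(-20*a/9)


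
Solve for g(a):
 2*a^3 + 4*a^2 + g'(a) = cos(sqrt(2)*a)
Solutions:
 g(a) = C1 - a^4/2 - 4*a^3/3 + sqrt(2)*sin(sqrt(2)*a)/2


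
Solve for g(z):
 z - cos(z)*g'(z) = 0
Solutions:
 g(z) = C1 + Integral(z/cos(z), z)


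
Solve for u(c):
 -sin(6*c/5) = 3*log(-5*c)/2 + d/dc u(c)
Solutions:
 u(c) = C1 - 3*c*log(-c)/2 - 3*c*log(5)/2 + 3*c/2 + 5*cos(6*c/5)/6


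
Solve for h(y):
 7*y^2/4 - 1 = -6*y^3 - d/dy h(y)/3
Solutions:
 h(y) = C1 - 9*y^4/2 - 7*y^3/4 + 3*y


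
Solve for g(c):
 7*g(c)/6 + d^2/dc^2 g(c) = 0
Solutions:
 g(c) = C1*sin(sqrt(42)*c/6) + C2*cos(sqrt(42)*c/6)


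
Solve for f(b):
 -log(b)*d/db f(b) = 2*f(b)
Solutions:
 f(b) = C1*exp(-2*li(b))


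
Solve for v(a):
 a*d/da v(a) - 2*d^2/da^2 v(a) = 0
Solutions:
 v(a) = C1 + C2*erfi(a/2)


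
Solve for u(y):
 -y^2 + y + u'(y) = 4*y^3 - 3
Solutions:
 u(y) = C1 + y^4 + y^3/3 - y^2/2 - 3*y


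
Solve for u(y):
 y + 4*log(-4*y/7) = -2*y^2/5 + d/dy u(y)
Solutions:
 u(y) = C1 + 2*y^3/15 + y^2/2 + 4*y*log(-y) + 4*y*(-log(7) - 1 + 2*log(2))


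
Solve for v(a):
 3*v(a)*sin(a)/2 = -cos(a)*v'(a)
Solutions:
 v(a) = C1*cos(a)^(3/2)


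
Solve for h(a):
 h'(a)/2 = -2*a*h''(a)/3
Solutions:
 h(a) = C1 + C2*a^(1/4)


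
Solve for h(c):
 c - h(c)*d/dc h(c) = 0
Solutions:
 h(c) = -sqrt(C1 + c^2)
 h(c) = sqrt(C1 + c^2)


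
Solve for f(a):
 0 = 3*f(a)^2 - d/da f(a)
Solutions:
 f(a) = -1/(C1 + 3*a)


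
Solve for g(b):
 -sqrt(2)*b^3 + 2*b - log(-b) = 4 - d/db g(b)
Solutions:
 g(b) = C1 + sqrt(2)*b^4/4 - b^2 + b*log(-b) + 3*b


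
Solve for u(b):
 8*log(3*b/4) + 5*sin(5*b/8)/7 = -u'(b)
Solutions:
 u(b) = C1 - 8*b*log(b) - 8*b*log(3) + 8*b + 16*b*log(2) + 8*cos(5*b/8)/7


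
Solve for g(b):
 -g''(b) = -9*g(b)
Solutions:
 g(b) = C1*exp(-3*b) + C2*exp(3*b)


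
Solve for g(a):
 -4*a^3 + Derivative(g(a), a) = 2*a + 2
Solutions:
 g(a) = C1 + a^4 + a^2 + 2*a


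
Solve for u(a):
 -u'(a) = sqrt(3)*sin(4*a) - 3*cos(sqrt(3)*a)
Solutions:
 u(a) = C1 + sqrt(3)*sin(sqrt(3)*a) + sqrt(3)*cos(4*a)/4


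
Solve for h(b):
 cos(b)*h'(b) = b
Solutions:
 h(b) = C1 + Integral(b/cos(b), b)


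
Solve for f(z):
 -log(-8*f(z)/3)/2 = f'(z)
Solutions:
 2*Integral(1/(log(-_y) - log(3) + 3*log(2)), (_y, f(z))) = C1 - z


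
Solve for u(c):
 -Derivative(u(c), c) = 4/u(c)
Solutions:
 u(c) = -sqrt(C1 - 8*c)
 u(c) = sqrt(C1 - 8*c)
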